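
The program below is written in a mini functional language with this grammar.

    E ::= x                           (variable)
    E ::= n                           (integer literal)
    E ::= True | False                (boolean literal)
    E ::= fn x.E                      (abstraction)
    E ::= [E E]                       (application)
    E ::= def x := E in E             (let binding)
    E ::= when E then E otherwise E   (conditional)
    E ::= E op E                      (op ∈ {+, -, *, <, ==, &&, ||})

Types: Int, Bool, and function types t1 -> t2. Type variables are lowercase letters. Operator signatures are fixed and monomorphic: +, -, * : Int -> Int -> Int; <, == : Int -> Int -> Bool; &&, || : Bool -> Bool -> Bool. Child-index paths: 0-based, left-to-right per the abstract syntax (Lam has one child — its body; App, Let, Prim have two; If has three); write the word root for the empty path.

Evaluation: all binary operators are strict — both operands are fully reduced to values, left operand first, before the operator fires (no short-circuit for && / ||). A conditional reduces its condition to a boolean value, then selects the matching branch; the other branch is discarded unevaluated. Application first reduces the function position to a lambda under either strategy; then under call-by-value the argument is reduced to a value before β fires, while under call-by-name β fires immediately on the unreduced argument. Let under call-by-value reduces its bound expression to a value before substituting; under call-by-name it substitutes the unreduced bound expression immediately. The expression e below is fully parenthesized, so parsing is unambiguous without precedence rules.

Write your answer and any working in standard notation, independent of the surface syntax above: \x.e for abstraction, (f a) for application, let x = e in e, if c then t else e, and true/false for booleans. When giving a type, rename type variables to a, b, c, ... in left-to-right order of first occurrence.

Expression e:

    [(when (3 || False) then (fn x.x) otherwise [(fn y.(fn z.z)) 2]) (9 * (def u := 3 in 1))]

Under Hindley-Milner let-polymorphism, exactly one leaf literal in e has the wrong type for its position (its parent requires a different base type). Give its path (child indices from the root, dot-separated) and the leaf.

Answer: 0.0.0 : 3

Derivation:
  unify Int ~ Bool
  FAIL: mismatch Int ~ Bool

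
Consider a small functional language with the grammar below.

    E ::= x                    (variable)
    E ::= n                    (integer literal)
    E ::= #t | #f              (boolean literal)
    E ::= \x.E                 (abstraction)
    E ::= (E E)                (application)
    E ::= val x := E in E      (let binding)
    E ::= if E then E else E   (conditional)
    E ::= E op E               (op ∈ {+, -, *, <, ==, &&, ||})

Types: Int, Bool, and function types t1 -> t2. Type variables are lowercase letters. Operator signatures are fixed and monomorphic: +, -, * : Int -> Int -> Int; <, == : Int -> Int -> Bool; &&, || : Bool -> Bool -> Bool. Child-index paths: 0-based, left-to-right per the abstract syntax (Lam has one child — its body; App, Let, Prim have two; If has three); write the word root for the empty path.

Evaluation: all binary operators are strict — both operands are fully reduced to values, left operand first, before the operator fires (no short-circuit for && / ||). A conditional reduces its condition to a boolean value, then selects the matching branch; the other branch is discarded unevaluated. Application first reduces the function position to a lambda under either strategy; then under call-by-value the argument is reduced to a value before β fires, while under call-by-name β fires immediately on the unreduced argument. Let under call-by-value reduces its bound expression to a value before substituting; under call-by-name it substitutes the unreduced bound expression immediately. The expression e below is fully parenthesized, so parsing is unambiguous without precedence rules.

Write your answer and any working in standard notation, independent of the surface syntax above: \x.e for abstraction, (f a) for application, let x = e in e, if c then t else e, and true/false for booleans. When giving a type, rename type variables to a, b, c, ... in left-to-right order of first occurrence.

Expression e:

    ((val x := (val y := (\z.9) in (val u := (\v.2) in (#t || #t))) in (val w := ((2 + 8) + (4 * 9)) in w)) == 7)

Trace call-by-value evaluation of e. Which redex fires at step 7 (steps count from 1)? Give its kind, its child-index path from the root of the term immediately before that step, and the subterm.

Working:
step 0: ((let x = (let y = (\z.9) in (let u = (\v.2) in (true || true))) in (let w = ((2 + 8) + (4 * 9)) in w)) == 7)
step 1: [let@0.0] ((let x = (let u = (\v.2) in (true || true)) in (let w = ((2 + 8) + (4 * 9)) in w)) == 7)
step 2: [let@0.0] ((let x = (true || true) in (let w = ((2 + 8) + (4 * 9)) in w)) == 7)
step 3: [delta@0.0] ((let x = true in (let w = ((2 + 8) + (4 * 9)) in w)) == 7)
step 4: [let@0] ((let w = ((2 + 8) + (4 * 9)) in w) == 7)
step 5: [delta@0.0.0] ((let w = (10 + (4 * 9)) in w) == 7)
step 6: [delta@0.0.1] ((let w = (10 + 36) in w) == 7)
step 7: [delta@0.0] ((let w = 46 in w) == 7)

Answer: delta at 0.0 : (10 + 36)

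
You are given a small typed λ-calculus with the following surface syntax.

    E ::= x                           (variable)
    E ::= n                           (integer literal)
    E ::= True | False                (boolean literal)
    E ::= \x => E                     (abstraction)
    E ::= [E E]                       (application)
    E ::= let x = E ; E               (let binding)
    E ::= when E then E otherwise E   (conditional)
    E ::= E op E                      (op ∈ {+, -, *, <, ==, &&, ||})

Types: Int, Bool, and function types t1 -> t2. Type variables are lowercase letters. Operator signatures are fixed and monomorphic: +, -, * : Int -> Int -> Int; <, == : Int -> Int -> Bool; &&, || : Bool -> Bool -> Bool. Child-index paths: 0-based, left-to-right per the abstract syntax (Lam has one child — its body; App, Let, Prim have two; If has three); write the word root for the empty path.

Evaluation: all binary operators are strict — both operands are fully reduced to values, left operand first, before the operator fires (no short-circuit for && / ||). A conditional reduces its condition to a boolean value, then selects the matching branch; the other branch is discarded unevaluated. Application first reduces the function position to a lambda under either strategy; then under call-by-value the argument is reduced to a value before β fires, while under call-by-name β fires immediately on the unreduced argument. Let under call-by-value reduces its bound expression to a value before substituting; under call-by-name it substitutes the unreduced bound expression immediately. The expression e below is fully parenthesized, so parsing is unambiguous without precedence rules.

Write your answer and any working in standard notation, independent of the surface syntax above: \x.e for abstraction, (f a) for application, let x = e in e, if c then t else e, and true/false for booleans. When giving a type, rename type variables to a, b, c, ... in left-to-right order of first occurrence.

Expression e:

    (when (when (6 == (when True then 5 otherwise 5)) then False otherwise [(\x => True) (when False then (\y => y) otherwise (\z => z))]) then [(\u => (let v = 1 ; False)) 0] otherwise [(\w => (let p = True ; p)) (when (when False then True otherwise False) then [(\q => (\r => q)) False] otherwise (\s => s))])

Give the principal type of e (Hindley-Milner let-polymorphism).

Derivation:
  unify Int ~ Int
  unify Bool ~ Bool
  unify Int ~ Int
  unify Int ~ Int
  unify Bool ~ Bool
\x._ : a -> Bool
  unify Bool ~ Bool
y : b
\y._ : b -> b
z : c
\z._ : c -> c
  unify b -> b ~ c -> c
  unify b ~ c
  unify c ~ c
  unify a -> Bool ~ (c -> c) -> d
  unify a ~ c -> c
  unify Bool ~ d
_ _ : Bool
  unify Bool ~ Bool
  unify Bool ~ Bool
let v : Int
\u._ : e -> Bool
  unify e -> Bool ~ Int -> f
  unify e ~ Int
  unify Bool ~ f
_ _ : Bool
let p : Bool
p : Bool
\w._ : g -> Bool
  unify Bool ~ Bool
  unify Bool ~ Bool
  unify Bool ~ Bool
q : h
\r._ : i -> h
\q._ : h -> i -> h
  unify h -> i -> h ~ Bool -> j
  unify h ~ Bool
  unify i -> Bool ~ j
_ _ : i -> Bool
s : k
\s._ : k -> k
  unify i -> Bool ~ k -> k
  unify i ~ k
  unify Bool ~ k
  unify g -> Bool ~ (Bool -> Bool) -> l
  unify g ~ Bool -> Bool
  unify Bool ~ l
_ _ : Bool
  unify Bool ~ Bool

Answer: Bool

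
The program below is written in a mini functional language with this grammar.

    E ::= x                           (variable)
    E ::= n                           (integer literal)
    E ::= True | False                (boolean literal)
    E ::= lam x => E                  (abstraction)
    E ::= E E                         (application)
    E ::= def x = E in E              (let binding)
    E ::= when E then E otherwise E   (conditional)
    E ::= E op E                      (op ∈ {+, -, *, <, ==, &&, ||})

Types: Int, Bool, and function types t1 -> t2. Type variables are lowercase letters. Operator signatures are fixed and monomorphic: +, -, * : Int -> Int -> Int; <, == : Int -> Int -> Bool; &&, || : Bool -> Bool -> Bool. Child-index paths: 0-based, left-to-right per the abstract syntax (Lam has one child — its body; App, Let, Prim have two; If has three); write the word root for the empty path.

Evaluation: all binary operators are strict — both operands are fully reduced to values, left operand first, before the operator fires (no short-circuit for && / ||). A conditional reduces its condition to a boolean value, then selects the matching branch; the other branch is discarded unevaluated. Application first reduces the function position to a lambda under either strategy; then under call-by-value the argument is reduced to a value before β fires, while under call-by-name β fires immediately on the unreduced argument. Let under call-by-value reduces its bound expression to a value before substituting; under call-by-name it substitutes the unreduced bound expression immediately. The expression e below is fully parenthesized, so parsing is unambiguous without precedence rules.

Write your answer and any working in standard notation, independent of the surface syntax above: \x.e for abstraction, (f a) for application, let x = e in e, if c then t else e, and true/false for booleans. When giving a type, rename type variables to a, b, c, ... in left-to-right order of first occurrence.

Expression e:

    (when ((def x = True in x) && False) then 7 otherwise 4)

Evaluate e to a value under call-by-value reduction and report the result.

Derivation:
step 0: (if ((let x = true in x) && false) then 7 else 4)
step 1: [let@0.0] (if (true && false) then 7 else 4)
step 2: [delta@0] (if false then 7 else 4)
step 3: [if@root] 4

Answer: 4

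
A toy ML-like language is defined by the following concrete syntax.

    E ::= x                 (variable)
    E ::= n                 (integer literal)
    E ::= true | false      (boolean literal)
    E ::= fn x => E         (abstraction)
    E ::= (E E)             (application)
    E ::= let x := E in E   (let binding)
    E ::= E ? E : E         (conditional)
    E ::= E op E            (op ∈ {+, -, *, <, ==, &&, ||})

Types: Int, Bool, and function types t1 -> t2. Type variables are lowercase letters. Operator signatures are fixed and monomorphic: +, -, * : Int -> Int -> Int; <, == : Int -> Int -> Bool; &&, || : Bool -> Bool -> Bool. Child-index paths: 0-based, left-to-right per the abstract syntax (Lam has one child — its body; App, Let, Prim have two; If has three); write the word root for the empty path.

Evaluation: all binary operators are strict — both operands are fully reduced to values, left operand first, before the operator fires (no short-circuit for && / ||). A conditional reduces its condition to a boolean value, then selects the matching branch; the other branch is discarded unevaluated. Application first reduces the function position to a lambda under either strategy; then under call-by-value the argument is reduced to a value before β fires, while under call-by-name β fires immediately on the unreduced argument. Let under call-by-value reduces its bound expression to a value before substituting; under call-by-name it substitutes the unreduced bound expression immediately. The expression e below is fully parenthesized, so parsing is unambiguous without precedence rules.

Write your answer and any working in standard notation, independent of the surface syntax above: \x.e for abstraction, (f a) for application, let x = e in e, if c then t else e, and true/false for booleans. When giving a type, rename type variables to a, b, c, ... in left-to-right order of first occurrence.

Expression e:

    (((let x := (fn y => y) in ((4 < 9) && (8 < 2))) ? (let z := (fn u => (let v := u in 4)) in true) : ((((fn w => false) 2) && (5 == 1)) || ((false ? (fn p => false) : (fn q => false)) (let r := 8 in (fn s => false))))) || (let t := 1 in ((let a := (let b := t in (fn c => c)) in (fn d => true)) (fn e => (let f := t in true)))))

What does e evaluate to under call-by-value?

Working:
step 0: ((if (let x = (\y.y) in ((4 < 9) && (8 < 2))) then (let z = (\u.(let v = u in 4)) in true) else ((((\w.false) 2) && (5 == 1)) || ((if false then (\p.false) else (\q.false)) (let r = 8 in (\s.false))))) || (let t = 1 in ((let a = (let b = t in (\c.c)) in (\d.true)) (\e.(let f = t in true)))))
step 1: [let@0.0] ((if ((4 < 9) && (8 < 2)) then (let z = (\u.(let v = u in 4)) in true) else ((((\w.false) 2) && (5 == 1)) || ((if false then (\p.false) else (\q.false)) (let r = 8 in (\s.false))))) || (let t = 1 in ((let a = (let b = t in (\c.c)) in (\d.true)) (\e.(let f = t in true)))))
step 2: [delta@0.0.0] ((if (true && (8 < 2)) then (let z = (\u.(let v = u in 4)) in true) else ((((\w.false) 2) && (5 == 1)) || ((if false then (\p.false) else (\q.false)) (let r = 8 in (\s.false))))) || (let t = 1 in ((let a = (let b = t in (\c.c)) in (\d.true)) (\e.(let f = t in true)))))
step 3: [delta@0.0.1] ((if (true && false) then (let z = (\u.(let v = u in 4)) in true) else ((((\w.false) 2) && (5 == 1)) || ((if false then (\p.false) else (\q.false)) (let r = 8 in (\s.false))))) || (let t = 1 in ((let a = (let b = t in (\c.c)) in (\d.true)) (\e.(let f = t in true)))))
step 4: [delta@0.0] ((if false then (let z = (\u.(let v = u in 4)) in true) else ((((\w.false) 2) && (5 == 1)) || ((if false then (\p.false) else (\q.false)) (let r = 8 in (\s.false))))) || (let t = 1 in ((let a = (let b = t in (\c.c)) in (\d.true)) (\e.(let f = t in true)))))
step 5: [if@0] (((((\w.false) 2) && (5 == 1)) || ((if false then (\p.false) else (\q.false)) (let r = 8 in (\s.false)))) || (let t = 1 in ((let a = (let b = t in (\c.c)) in (\d.true)) (\e.(let f = t in true)))))
step 6: [beta@0.0.0] (((false && (5 == 1)) || ((if false then (\p.false) else (\q.false)) (let r = 8 in (\s.false)))) || (let t = 1 in ((let a = (let b = t in (\c.c)) in (\d.true)) (\e.(let f = t in true)))))
step 7: [delta@0.0.1] (((false && false) || ((if false then (\p.false) else (\q.false)) (let r = 8 in (\s.false)))) || (let t = 1 in ((let a = (let b = t in (\c.c)) in (\d.true)) (\e.(let f = t in true)))))
step 8: [delta@0.0] ((false || ((if false then (\p.false) else (\q.false)) (let r = 8 in (\s.false)))) || (let t = 1 in ((let a = (let b = t in (\c.c)) in (\d.true)) (\e.(let f = t in true)))))
step 9: [if@0.1.0] ((false || ((\q.false) (let r = 8 in (\s.false)))) || (let t = 1 in ((let a = (let b = t in (\c.c)) in (\d.true)) (\e.(let f = t in true)))))
step 10: [let@0.1.1] ((false || ((\q.false) (\s.false))) || (let t = 1 in ((let a = (let b = t in (\c.c)) in (\d.true)) (\e.(let f = t in true)))))
step 11: [beta@0.1] ((false || false) || (let t = 1 in ((let a = (let b = t in (\c.c)) in (\d.true)) (\e.(let f = t in true)))))
step 12: [delta@0] (false || (let t = 1 in ((let a = (let b = t in (\c.c)) in (\d.true)) (\e.(let f = t in true)))))
step 13: [let@1] (false || ((let a = (let b = 1 in (\c.c)) in (\d.true)) (\e.(let f = 1 in true))))
step 14: [let@1.0.0] (false || ((let a = (\c.c) in (\d.true)) (\e.(let f = 1 in true))))
step 15: [let@1.0] (false || ((\d.true) (\e.(let f = 1 in true))))
step 16: [beta@1] (false || true)
step 17: [delta@root] true

Answer: true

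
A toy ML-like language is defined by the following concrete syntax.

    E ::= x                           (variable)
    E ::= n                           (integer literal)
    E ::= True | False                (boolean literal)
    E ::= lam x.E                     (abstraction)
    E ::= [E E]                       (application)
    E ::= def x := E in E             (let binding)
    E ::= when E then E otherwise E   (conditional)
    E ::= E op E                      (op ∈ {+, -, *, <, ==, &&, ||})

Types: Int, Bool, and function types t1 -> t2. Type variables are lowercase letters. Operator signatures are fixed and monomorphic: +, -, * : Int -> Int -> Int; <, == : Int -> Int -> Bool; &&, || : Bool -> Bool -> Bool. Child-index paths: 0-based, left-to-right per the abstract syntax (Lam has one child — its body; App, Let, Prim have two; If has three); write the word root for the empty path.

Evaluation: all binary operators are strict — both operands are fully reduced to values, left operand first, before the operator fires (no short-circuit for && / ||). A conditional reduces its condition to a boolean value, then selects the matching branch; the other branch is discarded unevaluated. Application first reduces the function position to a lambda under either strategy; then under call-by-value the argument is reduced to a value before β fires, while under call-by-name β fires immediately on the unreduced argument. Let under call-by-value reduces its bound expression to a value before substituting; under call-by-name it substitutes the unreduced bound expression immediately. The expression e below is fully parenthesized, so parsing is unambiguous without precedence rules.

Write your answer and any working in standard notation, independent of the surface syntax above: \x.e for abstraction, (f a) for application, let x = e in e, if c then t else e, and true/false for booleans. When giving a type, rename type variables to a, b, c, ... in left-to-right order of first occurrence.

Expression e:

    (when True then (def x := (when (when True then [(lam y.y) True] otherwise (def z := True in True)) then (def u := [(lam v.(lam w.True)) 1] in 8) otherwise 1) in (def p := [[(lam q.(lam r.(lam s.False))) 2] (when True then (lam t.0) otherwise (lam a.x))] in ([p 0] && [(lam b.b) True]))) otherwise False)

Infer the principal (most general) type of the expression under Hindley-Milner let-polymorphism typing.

Answer: Bool

Working:
  unify Bool ~ Bool
  unify Bool ~ Bool
y : a
\y._ : a -> a
  unify a -> a ~ Bool -> b
  unify a ~ Bool
  unify Bool ~ b
_ _ : Bool
let z : Bool
  unify Bool ~ Bool
  unify Bool ~ Bool
\w._ : d -> Bool
\v._ : c -> d -> Bool
  unify c -> d -> Bool ~ Int -> e
  unify c ~ Int
  unify d -> Bool ~ e
_ _ : d -> Bool
let u : forall. d -> Bool
  unify Int ~ Int
let x : Int
\s._ : h -> Bool
\r._ : g -> h -> Bool
\q._ : f -> g -> h -> Bool
  unify f -> g -> h -> Bool ~ Int -> i
  unify f ~ Int
  unify g -> h -> Bool ~ i
_ _ : g -> h -> Bool
  unify Bool ~ Bool
\t._ : j -> Int
x : Int
\a._ : k -> Int
  unify j -> Int ~ k -> Int
  unify j ~ k
  unify Int ~ Int
  unify g -> h -> Bool ~ (k -> Int) -> l
  unify g ~ k -> Int
  unify h -> Bool ~ l
_ _ : h -> Bool
let p : forall. h -> Bool
p : m -> Bool
  unify m -> Bool ~ Int -> n
  unify m ~ Int
  unify Bool ~ n
_ _ : Bool
  unify Bool ~ Bool
b : o
\b._ : o -> o
  unify o -> o ~ Bool -> p
  unify o ~ Bool
  unify Bool ~ p
_ _ : Bool
  unify Bool ~ Bool
  unify Bool ~ Bool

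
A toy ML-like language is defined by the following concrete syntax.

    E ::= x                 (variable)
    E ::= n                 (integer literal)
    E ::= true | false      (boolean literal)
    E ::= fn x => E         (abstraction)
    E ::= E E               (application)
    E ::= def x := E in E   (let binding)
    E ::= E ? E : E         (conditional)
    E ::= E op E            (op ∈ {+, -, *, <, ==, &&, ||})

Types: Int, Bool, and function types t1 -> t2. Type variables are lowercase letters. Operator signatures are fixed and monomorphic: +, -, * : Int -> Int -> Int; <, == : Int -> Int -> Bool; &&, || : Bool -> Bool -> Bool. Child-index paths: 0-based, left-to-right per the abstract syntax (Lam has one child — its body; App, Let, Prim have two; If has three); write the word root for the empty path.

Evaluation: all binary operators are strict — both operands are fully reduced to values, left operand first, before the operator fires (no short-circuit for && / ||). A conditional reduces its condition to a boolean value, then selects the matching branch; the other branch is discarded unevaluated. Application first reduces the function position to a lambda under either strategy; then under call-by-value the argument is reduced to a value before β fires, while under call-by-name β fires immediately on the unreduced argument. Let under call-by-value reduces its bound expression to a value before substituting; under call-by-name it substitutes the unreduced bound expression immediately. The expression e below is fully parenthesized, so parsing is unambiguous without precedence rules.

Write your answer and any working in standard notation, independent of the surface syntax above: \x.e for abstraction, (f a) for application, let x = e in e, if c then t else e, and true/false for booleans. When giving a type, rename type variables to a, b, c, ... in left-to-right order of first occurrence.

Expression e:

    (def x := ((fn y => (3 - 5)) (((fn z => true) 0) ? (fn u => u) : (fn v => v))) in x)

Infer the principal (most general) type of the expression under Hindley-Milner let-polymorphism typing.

Trace:
  unify Int ~ Int
  unify Int ~ Int
\y._ : a -> Int
\z._ : b -> Bool
  unify b -> Bool ~ Int -> c
  unify b ~ Int
  unify Bool ~ c
_ _ : Bool
  unify Bool ~ Bool
u : d
\u._ : d -> d
v : e
\v._ : e -> e
  unify d -> d ~ e -> e
  unify d ~ e
  unify e ~ e
  unify a -> Int ~ (e -> e) -> f
  unify a ~ e -> e
  unify Int ~ f
_ _ : Int
let x : Int
x : Int

Answer: Int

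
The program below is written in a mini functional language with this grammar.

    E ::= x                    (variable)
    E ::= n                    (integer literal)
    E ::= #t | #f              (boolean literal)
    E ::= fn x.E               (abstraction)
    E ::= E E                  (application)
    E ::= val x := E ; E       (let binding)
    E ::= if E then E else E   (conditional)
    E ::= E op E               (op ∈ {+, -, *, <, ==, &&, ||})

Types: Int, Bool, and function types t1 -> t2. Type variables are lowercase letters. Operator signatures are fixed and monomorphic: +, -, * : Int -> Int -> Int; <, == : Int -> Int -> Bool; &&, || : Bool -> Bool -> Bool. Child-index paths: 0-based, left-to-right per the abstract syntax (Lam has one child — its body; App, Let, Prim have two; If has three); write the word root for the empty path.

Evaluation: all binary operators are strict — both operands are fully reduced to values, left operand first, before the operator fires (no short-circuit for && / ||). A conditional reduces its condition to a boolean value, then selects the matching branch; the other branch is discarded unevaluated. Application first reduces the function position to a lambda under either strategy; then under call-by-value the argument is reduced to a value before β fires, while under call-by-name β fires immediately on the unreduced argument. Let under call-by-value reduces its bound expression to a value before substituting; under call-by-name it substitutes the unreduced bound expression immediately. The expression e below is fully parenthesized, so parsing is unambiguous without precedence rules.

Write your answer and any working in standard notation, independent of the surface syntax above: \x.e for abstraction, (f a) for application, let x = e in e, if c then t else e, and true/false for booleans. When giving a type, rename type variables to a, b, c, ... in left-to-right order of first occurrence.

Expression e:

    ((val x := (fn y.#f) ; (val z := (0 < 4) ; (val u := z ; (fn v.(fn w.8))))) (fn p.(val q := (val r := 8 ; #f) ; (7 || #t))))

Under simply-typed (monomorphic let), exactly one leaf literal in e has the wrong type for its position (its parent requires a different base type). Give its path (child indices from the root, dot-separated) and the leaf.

Derivation:
\y._ : a -> Bool
let x : a -> Bool
  unify Int ~ Int
  unify Int ~ Int
let z : Bool
z : Bool
let u : Bool
\w._ : c -> Int
\v._ : b -> c -> Int
let r : Int
let q : Bool
  unify Int ~ Bool
  FAIL: mismatch Int ~ Bool

Answer: 1.0.1.0 : 7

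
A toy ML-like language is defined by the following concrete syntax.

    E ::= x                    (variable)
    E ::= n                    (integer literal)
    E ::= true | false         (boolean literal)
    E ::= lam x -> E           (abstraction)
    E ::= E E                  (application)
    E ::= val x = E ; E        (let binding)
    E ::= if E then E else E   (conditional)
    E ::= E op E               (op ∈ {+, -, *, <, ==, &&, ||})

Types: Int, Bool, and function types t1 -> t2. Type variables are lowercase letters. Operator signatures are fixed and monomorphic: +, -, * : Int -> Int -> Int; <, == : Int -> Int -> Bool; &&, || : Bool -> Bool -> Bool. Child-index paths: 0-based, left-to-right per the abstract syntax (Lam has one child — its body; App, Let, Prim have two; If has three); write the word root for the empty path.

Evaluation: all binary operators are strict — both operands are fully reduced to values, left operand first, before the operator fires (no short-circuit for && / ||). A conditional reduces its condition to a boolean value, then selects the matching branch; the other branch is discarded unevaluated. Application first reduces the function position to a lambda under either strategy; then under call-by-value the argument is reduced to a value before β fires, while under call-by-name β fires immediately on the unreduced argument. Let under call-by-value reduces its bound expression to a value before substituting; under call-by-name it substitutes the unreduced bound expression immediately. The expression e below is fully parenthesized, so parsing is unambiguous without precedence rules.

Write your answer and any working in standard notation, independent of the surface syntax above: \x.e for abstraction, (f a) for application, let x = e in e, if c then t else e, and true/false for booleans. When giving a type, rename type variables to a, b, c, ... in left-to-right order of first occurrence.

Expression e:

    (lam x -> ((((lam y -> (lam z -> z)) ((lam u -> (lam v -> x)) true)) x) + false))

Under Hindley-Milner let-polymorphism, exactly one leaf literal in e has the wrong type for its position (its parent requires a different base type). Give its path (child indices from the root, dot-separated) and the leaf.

Answer: 0.1 : false

Derivation:
z : c
\z._ : c -> c
\y._ : b -> c -> c
x : a
\v._ : e -> a
\u._ : d -> e -> a
  unify d -> e -> a ~ Bool -> f
  unify d ~ Bool
  unify e -> a ~ f
_ _ : e -> a
  unify b -> c -> c ~ (e -> a) -> g
  unify b ~ e -> a
  unify c -> c ~ g
_ _ : c -> c
x : a
  unify c -> c ~ a -> h
  unify c ~ a
  unify a ~ h
_ _ : h
  unify h ~ Int
  unify Bool ~ Int
  FAIL: mismatch Bool ~ Int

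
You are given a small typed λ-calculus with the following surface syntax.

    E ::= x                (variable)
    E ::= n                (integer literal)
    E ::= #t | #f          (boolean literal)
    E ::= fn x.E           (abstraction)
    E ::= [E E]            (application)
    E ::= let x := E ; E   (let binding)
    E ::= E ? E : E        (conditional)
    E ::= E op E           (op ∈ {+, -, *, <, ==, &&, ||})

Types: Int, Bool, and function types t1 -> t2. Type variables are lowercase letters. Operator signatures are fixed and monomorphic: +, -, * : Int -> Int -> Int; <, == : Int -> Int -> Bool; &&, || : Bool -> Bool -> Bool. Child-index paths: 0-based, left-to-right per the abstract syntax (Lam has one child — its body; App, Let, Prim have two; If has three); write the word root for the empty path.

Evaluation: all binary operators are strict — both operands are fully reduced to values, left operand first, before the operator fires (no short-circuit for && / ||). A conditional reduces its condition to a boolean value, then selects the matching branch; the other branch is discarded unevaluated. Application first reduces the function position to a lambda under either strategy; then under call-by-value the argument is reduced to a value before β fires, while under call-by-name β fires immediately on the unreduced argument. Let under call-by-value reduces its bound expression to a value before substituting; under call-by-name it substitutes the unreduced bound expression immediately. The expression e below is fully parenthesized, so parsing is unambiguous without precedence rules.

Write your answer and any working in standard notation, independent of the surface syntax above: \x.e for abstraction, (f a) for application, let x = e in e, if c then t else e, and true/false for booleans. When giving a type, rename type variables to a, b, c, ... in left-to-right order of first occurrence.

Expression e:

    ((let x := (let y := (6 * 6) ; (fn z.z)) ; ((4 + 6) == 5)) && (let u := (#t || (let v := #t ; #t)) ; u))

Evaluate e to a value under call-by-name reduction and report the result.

Trace:
step 0: ((let x = (let y = (6 * 6) in (\z.z)) in ((4 + 6) == 5)) && (let u = (true || (let v = true in true)) in u))
step 1: [let@0] (((4 + 6) == 5) && (let u = (true || (let v = true in true)) in u))
step 2: [delta@0.0] ((10 == 5) && (let u = (true || (let v = true in true)) in u))
step 3: [delta@0] (false && (let u = (true || (let v = true in true)) in u))
step 4: [let@1] (false && (true || (let v = true in true)))
step 5: [let@1.1] (false && (true || true))
step 6: [delta@1] (false && true)
step 7: [delta@root] false

Answer: false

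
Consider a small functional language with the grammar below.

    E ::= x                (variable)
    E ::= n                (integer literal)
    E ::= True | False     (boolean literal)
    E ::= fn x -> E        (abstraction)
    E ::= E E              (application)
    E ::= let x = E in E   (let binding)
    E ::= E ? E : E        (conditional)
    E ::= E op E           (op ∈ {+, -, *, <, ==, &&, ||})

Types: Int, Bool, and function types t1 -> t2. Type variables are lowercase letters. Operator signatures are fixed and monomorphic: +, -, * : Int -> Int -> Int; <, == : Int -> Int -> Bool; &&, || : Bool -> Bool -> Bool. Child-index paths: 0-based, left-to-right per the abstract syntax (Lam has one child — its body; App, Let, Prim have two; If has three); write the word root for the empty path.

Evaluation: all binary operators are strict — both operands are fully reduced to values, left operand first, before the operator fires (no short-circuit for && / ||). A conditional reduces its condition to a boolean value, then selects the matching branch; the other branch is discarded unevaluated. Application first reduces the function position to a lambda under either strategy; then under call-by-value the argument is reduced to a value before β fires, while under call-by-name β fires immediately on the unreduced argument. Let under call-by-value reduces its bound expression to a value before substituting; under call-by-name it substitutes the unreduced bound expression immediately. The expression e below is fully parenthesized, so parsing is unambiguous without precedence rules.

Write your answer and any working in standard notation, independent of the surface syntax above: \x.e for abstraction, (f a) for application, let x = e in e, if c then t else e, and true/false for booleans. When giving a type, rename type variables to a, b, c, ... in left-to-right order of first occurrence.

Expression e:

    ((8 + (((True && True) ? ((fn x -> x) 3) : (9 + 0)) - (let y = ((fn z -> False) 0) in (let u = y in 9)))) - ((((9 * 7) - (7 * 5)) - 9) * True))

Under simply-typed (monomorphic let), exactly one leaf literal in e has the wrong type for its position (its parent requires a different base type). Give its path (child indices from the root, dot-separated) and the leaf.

Derivation:
  unify Int ~ Int
  unify Bool ~ Bool
  unify Bool ~ Bool
  unify Bool ~ Bool
x : a
\x._ : a -> a
  unify a -> a ~ Int -> b
  unify a ~ Int
  unify Int ~ b
_ _ : Int
  unify Int ~ Int
  unify Int ~ Int
  unify Int ~ Int
  unify Int ~ Int
\z._ : c -> Bool
  unify c -> Bool ~ Int -> d
  unify c ~ Int
  unify Bool ~ d
_ _ : Bool
let y : Bool
y : Bool
let u : Bool
  unify Int ~ Int
  unify Int ~ Int
  unify Int ~ Int
  unify Int ~ Int
  unify Int ~ Int
  unify Int ~ Int
  unify Int ~ Int
  unify Int ~ Int
  unify Int ~ Int
  unify Int ~ Int
  unify Int ~ Int
  unify Int ~ Int
  unify Bool ~ Int
  FAIL: mismatch Bool ~ Int

Answer: 1.1 : true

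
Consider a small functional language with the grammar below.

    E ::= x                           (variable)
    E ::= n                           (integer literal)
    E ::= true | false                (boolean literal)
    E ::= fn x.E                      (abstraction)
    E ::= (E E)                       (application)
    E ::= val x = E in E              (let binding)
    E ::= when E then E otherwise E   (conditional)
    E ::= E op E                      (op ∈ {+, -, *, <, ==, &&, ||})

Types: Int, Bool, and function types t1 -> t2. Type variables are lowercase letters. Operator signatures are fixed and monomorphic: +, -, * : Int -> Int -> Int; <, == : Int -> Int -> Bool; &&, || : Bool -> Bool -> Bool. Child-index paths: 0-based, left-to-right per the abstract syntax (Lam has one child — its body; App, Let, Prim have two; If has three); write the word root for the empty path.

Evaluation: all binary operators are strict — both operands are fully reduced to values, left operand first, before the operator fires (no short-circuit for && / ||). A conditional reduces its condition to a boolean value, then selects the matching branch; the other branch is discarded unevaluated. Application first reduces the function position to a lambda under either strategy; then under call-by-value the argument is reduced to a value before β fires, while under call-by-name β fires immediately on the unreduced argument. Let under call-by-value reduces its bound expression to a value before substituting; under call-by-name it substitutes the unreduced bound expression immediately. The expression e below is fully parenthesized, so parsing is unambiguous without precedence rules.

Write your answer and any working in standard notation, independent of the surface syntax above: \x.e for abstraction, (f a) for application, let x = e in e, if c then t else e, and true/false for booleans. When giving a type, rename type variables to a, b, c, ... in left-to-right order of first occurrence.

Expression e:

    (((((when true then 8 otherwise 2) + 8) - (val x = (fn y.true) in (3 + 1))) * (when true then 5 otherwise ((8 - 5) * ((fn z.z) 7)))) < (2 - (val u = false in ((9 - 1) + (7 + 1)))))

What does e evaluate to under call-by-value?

Working:
step 0: (((((if true then 8 else 2) + 8) - (let x = (\y.true) in (3 + 1))) * (if true then 5 else ((8 - 5) * ((\z.z) 7)))) < (2 - (let u = false in ((9 - 1) + (7 + 1)))))
step 1: [if@0.0.0.0] ((((8 + 8) - (let x = (\y.true) in (3 + 1))) * (if true then 5 else ((8 - 5) * ((\z.z) 7)))) < (2 - (let u = false in ((9 - 1) + (7 + 1)))))
step 2: [delta@0.0.0] (((16 - (let x = (\y.true) in (3 + 1))) * (if true then 5 else ((8 - 5) * ((\z.z) 7)))) < (2 - (let u = false in ((9 - 1) + (7 + 1)))))
step 3: [let@0.0.1] (((16 - (3 + 1)) * (if true then 5 else ((8 - 5) * ((\z.z) 7)))) < (2 - (let u = false in ((9 - 1) + (7 + 1)))))
step 4: [delta@0.0.1] (((16 - 4) * (if true then 5 else ((8 - 5) * ((\z.z) 7)))) < (2 - (let u = false in ((9 - 1) + (7 + 1)))))
step 5: [delta@0.0] ((12 * (if true then 5 else ((8 - 5) * ((\z.z) 7)))) < (2 - (let u = false in ((9 - 1) + (7 + 1)))))
step 6: [if@0.1] ((12 * 5) < (2 - (let u = false in ((9 - 1) + (7 + 1)))))
step 7: [delta@0] (60 < (2 - (let u = false in ((9 - 1) + (7 + 1)))))
step 8: [let@1.1] (60 < (2 - ((9 - 1) + (7 + 1))))
step 9: [delta@1.1.0] (60 < (2 - (8 + (7 + 1))))
step 10: [delta@1.1.1] (60 < (2 - (8 + 8)))
step 11: [delta@1.1] (60 < (2 - 16))
step 12: [delta@1] (60 < -14)
step 13: [delta@root] false

Answer: false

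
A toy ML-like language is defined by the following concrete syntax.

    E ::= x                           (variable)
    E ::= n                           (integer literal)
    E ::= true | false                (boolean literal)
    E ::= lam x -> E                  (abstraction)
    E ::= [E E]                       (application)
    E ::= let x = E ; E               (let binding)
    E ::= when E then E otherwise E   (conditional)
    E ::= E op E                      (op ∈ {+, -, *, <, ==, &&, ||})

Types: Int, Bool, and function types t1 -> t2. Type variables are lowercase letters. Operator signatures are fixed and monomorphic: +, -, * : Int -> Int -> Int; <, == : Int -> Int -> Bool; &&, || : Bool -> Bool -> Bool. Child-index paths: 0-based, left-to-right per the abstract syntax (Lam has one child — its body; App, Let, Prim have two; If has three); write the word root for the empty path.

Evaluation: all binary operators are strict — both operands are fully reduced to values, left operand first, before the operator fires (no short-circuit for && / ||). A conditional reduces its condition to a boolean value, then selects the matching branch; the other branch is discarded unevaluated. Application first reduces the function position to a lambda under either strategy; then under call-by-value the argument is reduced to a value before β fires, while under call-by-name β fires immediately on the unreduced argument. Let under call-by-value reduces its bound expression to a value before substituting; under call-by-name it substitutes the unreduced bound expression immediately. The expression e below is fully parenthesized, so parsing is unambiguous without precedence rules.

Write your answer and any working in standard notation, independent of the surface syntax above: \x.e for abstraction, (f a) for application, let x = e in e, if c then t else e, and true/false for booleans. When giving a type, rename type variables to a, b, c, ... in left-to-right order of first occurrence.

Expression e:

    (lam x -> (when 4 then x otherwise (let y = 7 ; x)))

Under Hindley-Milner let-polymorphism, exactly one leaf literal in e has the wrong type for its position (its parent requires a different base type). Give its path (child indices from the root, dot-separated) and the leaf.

Answer: 0.0 : 4

Trace:
  unify Int ~ Bool
  FAIL: mismatch Int ~ Bool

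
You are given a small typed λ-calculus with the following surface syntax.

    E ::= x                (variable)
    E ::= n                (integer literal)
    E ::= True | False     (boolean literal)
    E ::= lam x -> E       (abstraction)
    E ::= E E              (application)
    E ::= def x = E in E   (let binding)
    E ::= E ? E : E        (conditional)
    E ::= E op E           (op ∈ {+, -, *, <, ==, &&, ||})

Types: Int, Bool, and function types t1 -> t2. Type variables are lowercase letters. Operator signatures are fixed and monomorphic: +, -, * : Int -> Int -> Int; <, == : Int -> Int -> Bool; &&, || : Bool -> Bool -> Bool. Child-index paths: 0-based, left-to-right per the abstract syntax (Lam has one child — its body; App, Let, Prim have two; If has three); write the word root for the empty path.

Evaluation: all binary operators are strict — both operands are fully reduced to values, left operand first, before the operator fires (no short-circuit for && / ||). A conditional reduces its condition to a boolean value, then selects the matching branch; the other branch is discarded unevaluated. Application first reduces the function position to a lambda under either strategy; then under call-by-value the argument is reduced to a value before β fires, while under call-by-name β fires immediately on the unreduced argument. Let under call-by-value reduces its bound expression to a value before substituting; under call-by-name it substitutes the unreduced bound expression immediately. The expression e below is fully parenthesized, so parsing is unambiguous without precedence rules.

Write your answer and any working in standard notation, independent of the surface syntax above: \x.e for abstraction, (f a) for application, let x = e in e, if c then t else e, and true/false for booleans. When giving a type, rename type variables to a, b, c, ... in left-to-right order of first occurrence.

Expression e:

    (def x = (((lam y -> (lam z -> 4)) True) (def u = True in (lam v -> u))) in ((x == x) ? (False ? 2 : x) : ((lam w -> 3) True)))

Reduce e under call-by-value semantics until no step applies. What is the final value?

Answer: 4

Trace:
step 0: (let x = (((\y.(\z.4)) true) (let u = true in (\v.u))) in (if (x == x) then (if false then 2 else x) else ((\w.3) true)))
step 1: [beta@0.0] (let x = ((\z.4) (let u = true in (\v.u))) in (if (x == x) then (if false then 2 else x) else ((\w.3) true)))
step 2: [let@0.1] (let x = ((\z.4) (\v.true)) in (if (x == x) then (if false then 2 else x) else ((\w.3) true)))
step 3: [beta@0] (let x = 4 in (if (x == x) then (if false then 2 else x) else ((\w.3) true)))
step 4: [let@root] (if (4 == 4) then (if false then 2 else 4) else ((\w.3) true))
step 5: [delta@0] (if true then (if false then 2 else 4) else ((\w.3) true))
step 6: [if@root] (if false then 2 else 4)
step 7: [if@root] 4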